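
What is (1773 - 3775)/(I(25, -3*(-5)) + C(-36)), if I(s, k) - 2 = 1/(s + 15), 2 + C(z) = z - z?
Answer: -80080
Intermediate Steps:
C(z) = -2 (C(z) = -2 + (z - z) = -2 + 0 = -2)
I(s, k) = 2 + 1/(15 + s) (I(s, k) = 2 + 1/(s + 15) = 2 + 1/(15 + s))
(1773 - 3775)/(I(25, -3*(-5)) + C(-36)) = (1773 - 3775)/((31 + 2*25)/(15 + 25) - 2) = -2002/((31 + 50)/40 - 2) = -2002/((1/40)*81 - 2) = -2002/(81/40 - 2) = -2002/1/40 = -2002*40 = -80080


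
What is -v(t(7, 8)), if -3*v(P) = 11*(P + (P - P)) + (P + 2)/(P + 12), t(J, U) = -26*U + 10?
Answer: -202456/279 ≈ -725.65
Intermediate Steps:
t(J, U) = 10 - 26*U
v(P) = -11*P/3 - (2 + P)/(3*(12 + P)) (v(P) = -(11*(P + (P - P)) + (P + 2)/(P + 12))/3 = -(11*(P + 0) + (2 + P)/(12 + P))/3 = -(11*P + (2 + P)/(12 + P))/3 = -11*P/3 - (2 + P)/(3*(12 + P)))
-v(t(7, 8)) = -(-2 - 133*(10 - 26*8) - 11*(10 - 26*8)²)/(3*(12 + (10 - 26*8))) = -(-2 - 133*(10 - 208) - 11*(10 - 208)²)/(3*(12 + (10 - 208))) = -(-2 - 133*(-198) - 11*(-198)²)/(3*(12 - 198)) = -(-2 + 26334 - 11*39204)/(3*(-186)) = -(-1)*(-2 + 26334 - 431244)/(3*186) = -(-1)*(-404912)/(3*186) = -1*202456/279 = -202456/279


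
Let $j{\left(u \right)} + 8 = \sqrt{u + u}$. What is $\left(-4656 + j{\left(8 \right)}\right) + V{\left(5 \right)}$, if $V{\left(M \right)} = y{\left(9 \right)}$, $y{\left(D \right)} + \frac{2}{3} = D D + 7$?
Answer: $- \frac{13718}{3} \approx -4572.7$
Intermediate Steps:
$y{\left(D \right)} = \frac{19}{3} + D^{2}$ ($y{\left(D \right)} = - \frac{2}{3} + \left(D D + 7\right) = - \frac{2}{3} + \left(D^{2} + 7\right) = - \frac{2}{3} + \left(7 + D^{2}\right) = \frac{19}{3} + D^{2}$)
$j{\left(u \right)} = -8 + \sqrt{2} \sqrt{u}$ ($j{\left(u \right)} = -8 + \sqrt{u + u} = -8 + \sqrt{2 u} = -8 + \sqrt{2} \sqrt{u}$)
$V{\left(M \right)} = \frac{262}{3}$ ($V{\left(M \right)} = \frac{19}{3} + 9^{2} = \frac{19}{3} + 81 = \frac{262}{3}$)
$\left(-4656 + j{\left(8 \right)}\right) + V{\left(5 \right)} = \left(-4656 - \left(8 - \sqrt{2} \sqrt{8}\right)\right) + \frac{262}{3} = \left(-4656 - \left(8 - \sqrt{2} \cdot 2 \sqrt{2}\right)\right) + \frac{262}{3} = \left(-4656 + \left(-8 + 4\right)\right) + \frac{262}{3} = \left(-4656 - 4\right) + \frac{262}{3} = -4660 + \frac{262}{3} = - \frac{13718}{3}$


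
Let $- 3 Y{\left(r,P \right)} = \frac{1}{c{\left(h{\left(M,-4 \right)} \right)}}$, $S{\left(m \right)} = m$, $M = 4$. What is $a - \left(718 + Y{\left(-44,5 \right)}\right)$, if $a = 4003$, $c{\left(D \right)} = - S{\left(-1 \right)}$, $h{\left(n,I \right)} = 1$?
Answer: $\frac{9856}{3} \approx 3285.3$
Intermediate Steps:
$c{\left(D \right)} = 1$ ($c{\left(D \right)} = \left(-1\right) \left(-1\right) = 1$)
$Y{\left(r,P \right)} = - \frac{1}{3}$ ($Y{\left(r,P \right)} = - \frac{1}{3 \cdot 1} = \left(- \frac{1}{3}\right) 1 = - \frac{1}{3}$)
$a - \left(718 + Y{\left(-44,5 \right)}\right) = 4003 - \left(718 - \frac{1}{3}\right) = 4003 - \frac{2153}{3} = \frac{9856}{3}$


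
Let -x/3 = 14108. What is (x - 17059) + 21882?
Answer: -37501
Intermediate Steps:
x = -42324 (x = -3*14108 = -42324)
(x - 17059) + 21882 = (-42324 - 17059) + 21882 = -59383 + 21882 = -37501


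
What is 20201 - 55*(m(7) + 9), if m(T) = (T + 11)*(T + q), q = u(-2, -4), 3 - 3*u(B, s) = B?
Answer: 11126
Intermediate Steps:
u(B, s) = 1 - B/3
q = 5/3 (q = 1 - ⅓*(-2) = 1 + ⅔ = 5/3 ≈ 1.6667)
m(T) = (11 + T)*(5/3 + T) (m(T) = (T + 11)*(T + 5/3) = (11 + T)*(5/3 + T))
20201 - 55*(m(7) + 9) = 20201 - 55*((55/3 + 7² + (38/3)*7) + 9) = 20201 - 55*((55/3 + 49 + 266/3) + 9) = 20201 - 55*(156 + 9) = 20201 - 55*165 = 20201 - 9075 = 11126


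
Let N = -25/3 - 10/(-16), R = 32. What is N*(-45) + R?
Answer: 3031/8 ≈ 378.88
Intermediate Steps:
N = -185/24 (N = -25*⅓ - 10*(-1/16) = -25/3 + 5/8 = -185/24 ≈ -7.7083)
N*(-45) + R = -185/24*(-45) + 32 = 2775/8 + 32 = 3031/8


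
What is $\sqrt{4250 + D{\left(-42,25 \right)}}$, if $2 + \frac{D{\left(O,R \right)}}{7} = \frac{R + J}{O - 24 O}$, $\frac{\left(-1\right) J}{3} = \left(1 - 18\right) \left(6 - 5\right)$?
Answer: $\frac{\sqrt{20170218}}{69} \approx 65.089$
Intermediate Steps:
$J = 51$ ($J = - 3 \left(1 - 18\right) \left(6 - 5\right) = - 3 \left(\left(-17\right) 1\right) = \left(-3\right) \left(-17\right) = 51$)
$D{\left(O,R \right)} = -14 - \frac{7 \left(51 + R\right)}{23 O}$ ($D{\left(O,R \right)} = -14 + 7 \frac{R + 51}{O - 24 O} = -14 + 7 \frac{51 + R}{\left(-23\right) O} = -14 + 7 \left(51 + R\right) \left(- \frac{1}{23 O}\right) = -14 + 7 \left(- \frac{51 + R}{23 O}\right) = -14 - \frac{7 \left(51 + R\right)}{23 O}$)
$\sqrt{4250 + D{\left(-42,25 \right)}} = \sqrt{4250 + \frac{7 \left(-51 - 25 - -1932\right)}{23 \left(-42\right)}} = \sqrt{4250 + \frac{7}{23} \left(- \frac{1}{42}\right) \left(-51 - 25 + 1932\right)} = \sqrt{4250 + \frac{7}{23} \left(- \frac{1}{42}\right) 1856} = \sqrt{4250 - \frac{928}{69}} = \sqrt{\frac{292322}{69}} = \frac{\sqrt{20170218}}{69}$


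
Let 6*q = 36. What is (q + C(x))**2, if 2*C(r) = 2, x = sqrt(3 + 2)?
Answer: 49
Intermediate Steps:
q = 6 (q = (1/6)*36 = 6)
x = sqrt(5) ≈ 2.2361
C(r) = 1 (C(r) = (1/2)*2 = 1)
(q + C(x))**2 = (6 + 1)**2 = 7**2 = 49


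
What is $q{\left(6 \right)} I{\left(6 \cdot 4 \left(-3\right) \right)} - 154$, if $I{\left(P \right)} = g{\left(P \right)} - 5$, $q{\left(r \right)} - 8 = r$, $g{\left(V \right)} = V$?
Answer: $-1232$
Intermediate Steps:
$q{\left(r \right)} = 8 + r$
$I{\left(P \right)} = -5 + P$ ($I{\left(P \right)} = P - 5 = -5 + P$)
$q{\left(6 \right)} I{\left(6 \cdot 4 \left(-3\right) \right)} - 154 = \left(8 + 6\right) \left(-5 + 6 \cdot 4 \left(-3\right)\right) - 154 = 14 \left(-5 + 24 \left(-3\right)\right) - 154 = 14 \left(-5 - 72\right) - 154 = 14 \left(-77\right) - 154 = -1078 - 154 = -1232$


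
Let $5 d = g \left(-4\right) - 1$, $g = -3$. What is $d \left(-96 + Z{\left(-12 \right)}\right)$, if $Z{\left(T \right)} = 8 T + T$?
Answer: $- \frac{2244}{5} \approx -448.8$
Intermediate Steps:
$Z{\left(T \right)} = 9 T$
$d = \frac{11}{5}$ ($d = \frac{\left(-3\right) \left(-4\right) - 1}{5} = \frac{12 - 1}{5} = \frac{1}{5} \cdot 11 = \frac{11}{5} \approx 2.2$)
$d \left(-96 + Z{\left(-12 \right)}\right) = \frac{11 \left(-96 + 9 \left(-12\right)\right)}{5} = \frac{11 \left(-96 - 108\right)}{5} = \frac{11}{5} \left(-204\right) = - \frac{2244}{5}$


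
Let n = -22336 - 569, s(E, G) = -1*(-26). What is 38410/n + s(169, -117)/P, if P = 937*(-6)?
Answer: -7217885/4292397 ≈ -1.6816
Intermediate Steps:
s(E, G) = 26
n = -22905
P = -5622
38410/n + s(169, -117)/P = 38410/(-22905) + 26/(-5622) = 38410*(-1/22905) + 26*(-1/5622) = -7682/4581 - 13/2811 = -7217885/4292397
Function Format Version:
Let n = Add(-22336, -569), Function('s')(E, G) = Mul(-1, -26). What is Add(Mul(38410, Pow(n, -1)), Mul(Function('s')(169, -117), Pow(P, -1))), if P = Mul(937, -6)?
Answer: Rational(-7217885, 4292397) ≈ -1.6816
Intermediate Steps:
Function('s')(E, G) = 26
n = -22905
P = -5622
Add(Mul(38410, Pow(n, -1)), Mul(Function('s')(169, -117), Pow(P, -1))) = Add(Mul(38410, Pow(-22905, -1)), Mul(26, Pow(-5622, -1))) = Add(Mul(38410, Rational(-1, 22905)), Mul(26, Rational(-1, 5622))) = Add(Rational(-7682, 4581), Rational(-13, 2811)) = Rational(-7217885, 4292397)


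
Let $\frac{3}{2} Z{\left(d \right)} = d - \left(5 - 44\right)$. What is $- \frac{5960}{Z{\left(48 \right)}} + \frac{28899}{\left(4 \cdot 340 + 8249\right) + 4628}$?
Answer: $- \frac{41588189}{412873} \approx -100.73$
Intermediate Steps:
$Z{\left(d \right)} = 26 + \frac{2 d}{3}$ ($Z{\left(d \right)} = \frac{2 \left(d - \left(5 - 44\right)\right)}{3} = \frac{2 \left(d - -39\right)}{3} = \frac{2 \left(d + 39\right)}{3} = \frac{2 \left(39 + d\right)}{3} = 26 + \frac{2 d}{3}$)
$- \frac{5960}{Z{\left(48 \right)}} + \frac{28899}{\left(4 \cdot 340 + 8249\right) + 4628} = - \frac{5960}{26 + \frac{2}{3} \cdot 48} + \frac{28899}{\left(4 \cdot 340 + 8249\right) + 4628} = - \frac{5960}{26 + 32} + \frac{28899}{\left(1360 + 8249\right) + 4628} = - \frac{5960}{58} + \frac{28899}{9609 + 4628} = \left(-5960\right) \frac{1}{58} + \frac{28899}{14237} = - \frac{2980}{29} + 28899 \cdot \frac{1}{14237} = - \frac{2980}{29} + \frac{28899}{14237} = - \frac{41588189}{412873}$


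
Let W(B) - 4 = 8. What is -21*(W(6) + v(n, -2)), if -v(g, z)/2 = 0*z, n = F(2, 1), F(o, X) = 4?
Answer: -252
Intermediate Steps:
n = 4
W(B) = 12 (W(B) = 4 + 8 = 12)
v(g, z) = 0 (v(g, z) = -0*z = -2*0 = 0)
-21*(W(6) + v(n, -2)) = -21*(12 + 0) = -21*12 = -252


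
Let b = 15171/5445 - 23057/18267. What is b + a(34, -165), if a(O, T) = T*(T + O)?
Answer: 79631923871/3683845 ≈ 21617.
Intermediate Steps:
a(O, T) = T*(O + T)
b = 5614196/3683845 (b = 15171*(1/5445) - 23057*1/18267 = 5057/1815 - 23057/18267 = 5614196/3683845 ≈ 1.5240)
b + a(34, -165) = 5614196/3683845 - 165*(34 - 165) = 5614196/3683845 - 165*(-131) = 5614196/3683845 + 21615 = 79631923871/3683845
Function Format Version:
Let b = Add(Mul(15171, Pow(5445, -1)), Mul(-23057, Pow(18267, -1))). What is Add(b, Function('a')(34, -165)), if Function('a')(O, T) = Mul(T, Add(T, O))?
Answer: Rational(79631923871, 3683845) ≈ 21617.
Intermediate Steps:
Function('a')(O, T) = Mul(T, Add(O, T))
b = Rational(5614196, 3683845) (b = Add(Mul(15171, Rational(1, 5445)), Mul(-23057, Rational(1, 18267))) = Add(Rational(5057, 1815), Rational(-23057, 18267)) = Rational(5614196, 3683845) ≈ 1.5240)
Add(b, Function('a')(34, -165)) = Add(Rational(5614196, 3683845), Mul(-165, Add(34, -165))) = Add(Rational(5614196, 3683845), Mul(-165, -131)) = Add(Rational(5614196, 3683845), 21615) = Rational(79631923871, 3683845)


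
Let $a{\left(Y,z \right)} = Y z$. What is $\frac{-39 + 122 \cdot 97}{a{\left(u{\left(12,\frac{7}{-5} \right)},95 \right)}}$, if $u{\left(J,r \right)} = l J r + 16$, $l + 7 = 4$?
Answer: $\frac{11795}{6308} \approx 1.8698$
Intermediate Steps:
$l = -3$ ($l = -7 + 4 = -3$)
$u{\left(J,r \right)} = 16 - 3 J r$ ($u{\left(J,r \right)} = - 3 J r + 16 = 16 - 3 J r$)
$\frac{-39 + 122 \cdot 97}{a{\left(u{\left(12,\frac{7}{-5} \right)},95 \right)}} = \frac{-39 + 122 \cdot 97}{\left(16 - 36 \frac{7}{-5}\right) 95} = \frac{-39 + 11834}{\left(16 - 36 \cdot 7 \left(- \frac{1}{5}\right)\right) 95} = \frac{11795}{\left(16 - 36 \left(- \frac{7}{5}\right)\right) 95} = \frac{11795}{\left(16 + \frac{252}{5}\right) 95} = \frac{11795}{\frac{332}{5} \cdot 95} = \frac{11795}{6308}$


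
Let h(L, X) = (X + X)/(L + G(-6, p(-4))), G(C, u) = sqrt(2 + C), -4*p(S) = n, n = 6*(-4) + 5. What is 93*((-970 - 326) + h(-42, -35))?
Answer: -53205021/442 + 3255*I/442 ≈ -1.2037e+5 + 7.3643*I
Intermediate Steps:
n = -19 (n = -24 + 5 = -19)
p(S) = 19/4 (p(S) = -1/4*(-19) = 19/4)
h(L, X) = 2*X/(L + 2*I) (h(L, X) = (X + X)/(L + sqrt(2 - 6)) = (2*X)/(L + sqrt(-4)) = (2*X)/(L + 2*I) = 2*X/(L + 2*I))
93*((-970 - 326) + h(-42, -35)) = 93*((-970 - 326) + 2*(-35)/(-42 + 2*I)) = 93*(-1296 + 2*(-35)*((-42 - 2*I)/1768)) = 93*(-1296 + (735/442 + 35*I/442)) = 93*(-572097/442 + 35*I/442) = -53205021/442 + 3255*I/442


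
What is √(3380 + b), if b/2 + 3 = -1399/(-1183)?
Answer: 632*√70/91 ≈ 58.107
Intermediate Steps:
b = -4300/1183 (b = -6 + 2*(-1399/(-1183)) = -6 + 2*(-1399*(-1/1183)) = -6 + 2*(1399/1183) = -6 + 2798/1183 = -4300/1183 ≈ -3.6348)
√(3380 + b) = √(3380 - 4300/1183) = √(3994240/1183) = 632*√70/91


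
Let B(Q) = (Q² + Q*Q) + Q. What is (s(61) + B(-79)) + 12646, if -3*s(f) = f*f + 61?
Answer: 71365/3 ≈ 23788.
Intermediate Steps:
s(f) = -61/3 - f²/3 (s(f) = -(f*f + 61)/3 = -(f² + 61)/3 = -(61 + f²)/3 = -61/3 - f²/3)
B(Q) = Q + 2*Q² (B(Q) = (Q² + Q²) + Q = 2*Q² + Q = Q + 2*Q²)
(s(61) + B(-79)) + 12646 = ((-61/3 - ⅓*61²) - 79*(1 + 2*(-79))) + 12646 = ((-61/3 - ⅓*3721) - 79*(1 - 158)) + 12646 = ((-61/3 - 3721/3) - 79*(-157)) + 12646 = (-3782/3 + 12403) + 12646 = 33427/3 + 12646 = 71365/3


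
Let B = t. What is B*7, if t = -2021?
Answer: -14147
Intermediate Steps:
B = -2021
B*7 = -2021*7 = -14147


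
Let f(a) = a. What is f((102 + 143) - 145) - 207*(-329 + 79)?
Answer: 51850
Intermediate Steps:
f((102 + 143) - 145) - 207*(-329 + 79) = ((102 + 143) - 145) - 207*(-329 + 79) = (245 - 145) - 207*(-250) = 100 - 1*(-51750) = 100 + 51750 = 51850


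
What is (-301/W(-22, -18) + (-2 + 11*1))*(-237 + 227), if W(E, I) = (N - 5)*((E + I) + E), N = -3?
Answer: -20815/248 ≈ -83.931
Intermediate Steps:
W(E, I) = -16*E - 8*I (W(E, I) = (-3 - 5)*((E + I) + E) = -8*(I + 2*E) = -16*E - 8*I)
(-301/W(-22, -18) + (-2 + 11*1))*(-237 + 227) = (-301/(-16*(-22) - 8*(-18)) + (-2 + 11*1))*(-237 + 227) = (-301/(352 + 144) + (-2 + 11))*(-10) = (-301/496 + 9)*(-10) = (4163/496)*(-10) = -20815/248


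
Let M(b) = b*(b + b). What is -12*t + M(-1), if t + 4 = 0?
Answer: 50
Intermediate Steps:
t = -4 (t = -4 + 0 = -4)
M(b) = 2*b**2 (M(b) = b*(2*b) = 2*b**2)
-12*t + M(-1) = -12*(-4) + 2*(-1)**2 = 48 + 2*1 = 48 + 2 = 50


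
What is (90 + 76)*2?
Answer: 332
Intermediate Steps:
(90 + 76)*2 = 166*2 = 332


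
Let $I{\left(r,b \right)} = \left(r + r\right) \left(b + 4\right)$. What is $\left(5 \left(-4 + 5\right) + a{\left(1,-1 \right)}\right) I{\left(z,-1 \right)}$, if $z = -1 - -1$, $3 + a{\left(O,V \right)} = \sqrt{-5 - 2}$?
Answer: $0$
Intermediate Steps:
$a{\left(O,V \right)} = -3 + i \sqrt{7}$ ($a{\left(O,V \right)} = -3 + \sqrt{-5 - 2} = -3 + \sqrt{-7} = -3 + i \sqrt{7}$)
$z = 0$ ($z = -1 + 1 = 0$)
$I{\left(r,b \right)} = 2 r \left(4 + b\right)$
$\left(5 \left(-4 + 5\right) + a{\left(1,-1 \right)}\right) I{\left(z,-1 \right)} = \left(5 \left(-4 + 5\right) - \left(3 - i \sqrt{7}\right)\right) 2 \cdot 0 \left(4 - 1\right) = \left(5 \cdot 1 - \left(3 - i \sqrt{7}\right)\right) 2 \cdot 0 \cdot 3 = \left(5 - \left(3 - i \sqrt{7}\right)\right) 0 = \left(2 + i \sqrt{7}\right) 0 = 0$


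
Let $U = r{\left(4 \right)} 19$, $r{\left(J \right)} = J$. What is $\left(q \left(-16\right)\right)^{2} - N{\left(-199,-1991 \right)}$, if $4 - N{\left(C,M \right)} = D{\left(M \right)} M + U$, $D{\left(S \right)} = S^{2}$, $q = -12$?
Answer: $-7892448335$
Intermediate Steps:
$U = 76$ ($U = 4 \cdot 19 = 76$)
$N{\left(C,M \right)} = -72 - M^{3}$ ($N{\left(C,M \right)} = 4 - \left(M^{2} M + 76\right) = 4 - \left(M^{3} + 76\right) = 4 - \left(76 + M^{3}\right) = -72 - M^{3}$)
$\left(q \left(-16\right)\right)^{2} - N{\left(-199,-1991 \right)} = \left(\left(-12\right) \left(-16\right)\right)^{2} - \left(-72 - \left(-1991\right)^{3}\right) = 192^{2} - \left(-72 - -7892485271\right) = 36864 - \left(-72 + 7892485271\right) = 36864 - 7892485199 = -7892448335$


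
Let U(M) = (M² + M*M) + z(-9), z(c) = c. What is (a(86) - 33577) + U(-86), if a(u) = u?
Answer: -18708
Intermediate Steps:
U(M) = -9 + 2*M² (U(M) = (M² + M*M) - 9 = (M² + M²) - 9 = 2*M² - 9 = -9 + 2*M²)
(a(86) - 33577) + U(-86) = (86 - 33577) + (-9 + 2*(-86)²) = -33491 + (-9 + 2*7396) = -33491 + (-9 + 14792) = -33491 + 14783 = -18708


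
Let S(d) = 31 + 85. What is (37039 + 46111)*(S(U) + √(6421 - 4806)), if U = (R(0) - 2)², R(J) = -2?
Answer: 9645400 + 83150*√1615 ≈ 1.2987e+7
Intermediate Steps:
U = 16 (U = (-2 - 2)² = (-4)² = 16)
S(d) = 116
(37039 + 46111)*(S(U) + √(6421 - 4806)) = (37039 + 46111)*(116 + √(6421 - 4806)) = 83150*(116 + √1615) = 9645400 + 83150*√1615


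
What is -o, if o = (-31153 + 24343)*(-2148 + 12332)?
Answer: 69353040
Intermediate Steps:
o = -69353040 (o = -6810*10184 = -69353040)
-o = -1*(-69353040) = 69353040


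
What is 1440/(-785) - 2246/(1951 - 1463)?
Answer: -246583/38308 ≈ -6.4369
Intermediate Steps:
1440/(-785) - 2246/(1951 - 1463) = 1440*(-1/785) - 2246/488 = -288/157 - 2246*1/488 = -288/157 - 1123/244 = -246583/38308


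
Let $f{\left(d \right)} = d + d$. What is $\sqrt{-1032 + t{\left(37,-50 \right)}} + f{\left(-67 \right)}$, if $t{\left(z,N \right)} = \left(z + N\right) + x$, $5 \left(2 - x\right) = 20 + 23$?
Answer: $-134 + \frac{i \sqrt{26290}}{5} \approx -134.0 + 32.428 i$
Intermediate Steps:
$f{\left(d \right)} = 2 d$
$x = - \frac{33}{5}$ ($x = 2 - \frac{20 + 23}{5} = 2 - \frac{43}{5} = - \frac{33}{5} \approx -6.6$)
$t{\left(z,N \right)} = - \frac{33}{5} + N + z$ ($t{\left(z,N \right)} = \left(z + N\right) - \frac{33}{5} = \left(N + z\right) - \frac{33}{5} = - \frac{33}{5} + N + z$)
$\sqrt{-1032 + t{\left(37,-50 \right)}} + f{\left(-67 \right)} = \sqrt{-1032 - \frac{98}{5}} + 2 \left(-67\right) = \sqrt{-1032 - \frac{98}{5}} - 134 = \sqrt{- \frac{5258}{5}} - 134 = \frac{i \sqrt{26290}}{5} - 134 = -134 + \frac{i \sqrt{26290}}{5}$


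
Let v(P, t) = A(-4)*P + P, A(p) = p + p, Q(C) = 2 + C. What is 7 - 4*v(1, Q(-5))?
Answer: 35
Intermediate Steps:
A(p) = 2*p
v(P, t) = -7*P (v(P, t) = (2*(-4))*P + P = -8*P + P = -7*P)
7 - 4*v(1, Q(-5)) = 7 - (-28) = 7 - 4*(-7) = 7 + 28 = 35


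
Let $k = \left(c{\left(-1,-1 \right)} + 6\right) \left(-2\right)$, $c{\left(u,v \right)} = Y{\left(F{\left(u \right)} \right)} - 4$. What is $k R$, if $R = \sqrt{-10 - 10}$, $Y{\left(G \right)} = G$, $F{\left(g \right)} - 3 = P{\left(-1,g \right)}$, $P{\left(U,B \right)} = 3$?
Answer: $- 32 i \sqrt{5} \approx - 71.554 i$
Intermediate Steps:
$F{\left(g \right)} = 6$ ($F{\left(g \right)} = 3 + 3 = 6$)
$c{\left(u,v \right)} = 2$ ($c{\left(u,v \right)} = 6 - 4 = 2$)
$R = 2 i \sqrt{5}$ ($R = \sqrt{-20} = 2 i \sqrt{5} \approx 4.4721 i$)
$k = -16$ ($k = \left(2 + 6\right) \left(-2\right) = 8 \left(-2\right) = -16$)
$k R = - 16 \cdot 2 i \sqrt{5} = - 32 i \sqrt{5}$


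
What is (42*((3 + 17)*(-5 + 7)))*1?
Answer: 1680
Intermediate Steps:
(42*((3 + 17)*(-5 + 7)))*1 = (42*(20*2))*1 = (42*40)*1 = 1680*1 = 1680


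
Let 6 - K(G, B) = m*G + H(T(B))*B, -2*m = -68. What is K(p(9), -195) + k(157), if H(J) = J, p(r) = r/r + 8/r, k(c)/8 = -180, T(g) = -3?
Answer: -18749/9 ≈ -2083.2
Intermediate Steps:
m = 34 (m = -½*(-68) = 34)
k(c) = -1440 (k(c) = 8*(-180) = -1440)
p(r) = 1 + 8/r
K(G, B) = 6 - 34*G + 3*B (K(G, B) = 6 - (34*G - 3*B) = 6 - (-3*B + 34*G) = 6 + (-34*G + 3*B) = 6 - 34*G + 3*B)
K(p(9), -195) + k(157) = (6 - 34*(8 + 9)/9 + 3*(-195)) - 1440 = (6 - 34*17/9 - 585) - 1440 = (6 - 578/9 - 585) - 1440 = -5789/9 - 1440 = -18749/9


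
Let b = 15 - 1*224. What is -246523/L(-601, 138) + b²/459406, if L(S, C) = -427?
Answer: 113272797125/196166362 ≈ 577.43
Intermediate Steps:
b = -209 (b = 15 - 224 = -209)
-246523/L(-601, 138) + b²/459406 = -246523/(-427) + (-209)²/459406 = -246523*(-1/427) + 43681*(1/459406) = 246523/427 + 43681/459406 = 113272797125/196166362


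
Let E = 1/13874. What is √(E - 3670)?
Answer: I*√706430491046/13874 ≈ 60.581*I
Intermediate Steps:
E = 1/13874 ≈ 7.2077e-5
√(E - 3670) = √(1/13874 - 3670) = √(-50917579/13874) = I*√706430491046/13874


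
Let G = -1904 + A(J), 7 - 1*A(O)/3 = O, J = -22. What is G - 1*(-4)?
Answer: -1813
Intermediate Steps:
A(O) = 21 - 3*O
G = -1817 (G = -1904 + (21 - 3*(-22)) = -1904 + (21 + 66) = -1904 + 87 = -1817)
G - 1*(-4) = -1817 - 1*(-4) = -1817 + 4 = -1813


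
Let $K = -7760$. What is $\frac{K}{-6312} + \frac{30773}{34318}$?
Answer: $\frac{57568357}{27076902} \approx 2.1261$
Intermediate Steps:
$\frac{K}{-6312} + \frac{30773}{34318} = - \frac{7760}{-6312} + \frac{30773}{34318} = \left(-7760\right) \left(- \frac{1}{6312}\right) + 30773 \cdot \frac{1}{34318} = \frac{970}{789} + \frac{30773}{34318} = \frac{57568357}{27076902}$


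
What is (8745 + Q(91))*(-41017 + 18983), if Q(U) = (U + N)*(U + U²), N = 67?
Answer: -29338733714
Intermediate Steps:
Q(U) = (67 + U)*(U + U²) (Q(U) = (U + 67)*(U + U²) = (67 + U)*(U + U²))
(8745 + Q(91))*(-41017 + 18983) = (8745 + 91*(67 + 91² + 68*91))*(-41017 + 18983) = (8745 + 91*(67 + 8281 + 6188))*(-22034) = (8745 + 91*14536)*(-22034) = (8745 + 1322776)*(-22034) = 1331521*(-22034) = -29338733714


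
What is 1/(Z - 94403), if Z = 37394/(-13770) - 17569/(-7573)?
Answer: -52140105/4922202962131 ≈ -1.0593e-5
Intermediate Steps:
Z = -20629816/52140105 (Z = 37394*(-1/13770) - 17569*(-1/7573) = -18697/6885 + 17569/7573 = -20629816/52140105 ≈ -0.39566)
1/(Z - 94403) = 1/(-20629816/52140105 - 94403) = 1/(-4922202962131/52140105) = -52140105/4922202962131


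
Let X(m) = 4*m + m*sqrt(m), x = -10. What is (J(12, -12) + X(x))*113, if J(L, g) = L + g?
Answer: -4520 - 1130*I*sqrt(10) ≈ -4520.0 - 3573.4*I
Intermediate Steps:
X(m) = m**(3/2) + 4*m (X(m) = 4*m + m**(3/2) = m**(3/2) + 4*m)
(J(12, -12) + X(x))*113 = ((12 - 12) + ((-10)**(3/2) + 4*(-10)))*113 = (0 + (-10*I*sqrt(10) - 40))*113 = (0 + (-40 - 10*I*sqrt(10)))*113 = (-40 - 10*I*sqrt(10))*113 = -4520 - 1130*I*sqrt(10)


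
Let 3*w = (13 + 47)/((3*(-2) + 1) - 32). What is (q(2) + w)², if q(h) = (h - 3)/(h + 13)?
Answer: 113569/308025 ≈ 0.36870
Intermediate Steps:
w = -20/37 (w = ((13 + 47)/((3*(-2) + 1) - 32))/3 = (60/((-6 + 1) - 32))/3 = (60/(-5 - 32))/3 = (60/(-37))/3 = (60*(-1/37))/3 = (⅓)*(-60/37) = -20/37 ≈ -0.54054)
q(h) = (-3 + h)/(13 + h)
(q(2) + w)² = ((-3 + 2)/(13 + 2) - 20/37)² = (-1/15 - 20/37)² = (-337/555)² = 113569/308025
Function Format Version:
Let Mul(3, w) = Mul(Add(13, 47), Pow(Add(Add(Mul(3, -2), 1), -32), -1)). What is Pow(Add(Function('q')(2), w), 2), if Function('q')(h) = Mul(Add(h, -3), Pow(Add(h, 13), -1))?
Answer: Rational(113569, 308025) ≈ 0.36870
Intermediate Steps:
w = Rational(-20, 37) (w = Mul(Rational(1, 3), Mul(Add(13, 47), Pow(Add(Add(Mul(3, -2), 1), -32), -1))) = Mul(Rational(1, 3), Mul(60, Pow(Add(Add(-6, 1), -32), -1))) = Mul(Rational(1, 3), Mul(60, Pow(Add(-5, -32), -1))) = Mul(Rational(1, 3), Mul(60, Pow(-37, -1))) = Mul(Rational(1, 3), Mul(60, Rational(-1, 37))) = Mul(Rational(1, 3), Rational(-60, 37)) = Rational(-20, 37) ≈ -0.54054)
Function('q')(h) = Mul(Pow(Add(13, h), -1), Add(-3, h)) (Function('q')(h) = Mul(Add(-3, h), Pow(Add(13, h), -1)) = Mul(Pow(Add(13, h), -1), Add(-3, h)))
Pow(Add(Function('q')(2), w), 2) = Pow(Add(Mul(Pow(Add(13, 2), -1), Add(-3, 2)), Rational(-20, 37)), 2) = Pow(Add(Mul(Pow(15, -1), -1), Rational(-20, 37)), 2) = Pow(Add(Mul(Rational(1, 15), -1), Rational(-20, 37)), 2) = Pow(Add(Rational(-1, 15), Rational(-20, 37)), 2) = Pow(Rational(-337, 555), 2) = Rational(113569, 308025)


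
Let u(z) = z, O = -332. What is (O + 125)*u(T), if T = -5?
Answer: 1035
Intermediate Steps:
(O + 125)*u(T) = (-332 + 125)*(-5) = -207*(-5) = 1035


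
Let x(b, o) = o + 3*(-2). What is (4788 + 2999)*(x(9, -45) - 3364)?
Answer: -26592605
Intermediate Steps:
x(b, o) = -6 + o (x(b, o) = o - 6 = -6 + o)
(4788 + 2999)*(x(9, -45) - 3364) = (4788 + 2999)*((-6 - 45) - 3364) = 7787*(-51 - 3364) = 7787*(-3415) = -26592605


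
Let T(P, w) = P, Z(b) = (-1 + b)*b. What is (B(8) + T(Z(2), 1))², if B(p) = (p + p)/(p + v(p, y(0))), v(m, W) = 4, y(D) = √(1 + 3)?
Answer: 100/9 ≈ 11.111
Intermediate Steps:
Z(b) = b*(-1 + b)
y(D) = 2 (y(D) = √4 = 2)
B(p) = 2*p/(4 + p) (B(p) = (p + p)/(p + 4) = (2*p)/(4 + p) = 2*p/(4 + p))
(B(8) + T(Z(2), 1))² = (2*8/(4 + 8) + 2*(-1 + 2))² = (2*8/12 + 2*1)² = (2*8*(1/12) + 2)² = (4/3 + 2)² = (10/3)² = 100/9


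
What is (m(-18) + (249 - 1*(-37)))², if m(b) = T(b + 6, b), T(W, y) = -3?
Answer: 80089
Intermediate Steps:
m(b) = -3
(m(-18) + (249 - 1*(-37)))² = (-3 + (249 - 1*(-37)))² = (-3 + (249 + 37))² = (-3 + 286)² = 283² = 80089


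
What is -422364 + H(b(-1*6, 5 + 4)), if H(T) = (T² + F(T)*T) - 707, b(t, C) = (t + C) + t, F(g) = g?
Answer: -423053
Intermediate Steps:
b(t, C) = C + 2*t (b(t, C) = (C + t) + t = C + 2*t)
H(T) = -707 + 2*T² (H(T) = (T² + T*T) - 707 = (T² + T²) - 707 = 2*T² - 707 = -707 + 2*T²)
-422364 + H(b(-1*6, 5 + 4)) = -422364 + (-707 + 2*((5 + 4) + 2*(-1*6))²) = -422364 + (-707 + 2*(9 + 2*(-6))²) = -422364 + (-707 + 2*(9 - 12)²) = -422364 + (-707 + 2*(-3)²) = -422364 + (-707 + 2*9) = -422364 + (-707 + 18) = -422364 - 689 = -423053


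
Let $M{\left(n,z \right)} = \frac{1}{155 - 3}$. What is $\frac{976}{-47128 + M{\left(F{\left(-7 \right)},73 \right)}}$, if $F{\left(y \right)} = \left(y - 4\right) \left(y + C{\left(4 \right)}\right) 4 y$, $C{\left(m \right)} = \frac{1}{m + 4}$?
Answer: $- \frac{148352}{7163455} \approx -0.02071$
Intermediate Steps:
$C{\left(m \right)} = \frac{1}{4 + m}$
$F{\left(y \right)} = 4 y \left(-4 + y\right) \left(\frac{1}{8} + y\right)$ ($F{\left(y \right)} = \left(y - 4\right) \left(y + \frac{1}{4 + 4}\right) 4 y = \left(-4 + y\right) \left(y + \frac{1}{8}\right) 4 y = \left(-4 + y\right) \left(\frac{1}{8} + y\right) 4 y = 4 \left(-4 + y\right) \left(\frac{1}{8} + y\right) y = 4 y \left(-4 + y\right) \left(\frac{1}{8} + y\right)$)
$M{\left(n,z \right)} = \frac{1}{152}$
$\frac{976}{-47128 + M{\left(F{\left(-7 \right)},73 \right)}} = \frac{976}{-47128 + \frac{1}{152}} = \frac{976}{- \frac{7163455}{152}} = 976 \left(- \frac{152}{7163455}\right) = - \frac{148352}{7163455}$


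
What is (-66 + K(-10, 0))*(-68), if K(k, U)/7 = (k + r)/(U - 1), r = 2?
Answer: 680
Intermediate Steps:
K(k, U) = 7*(2 + k)/(-1 + U) (K(k, U) = 7*((k + 2)/(U - 1)) = 7*((2 + k)/(-1 + U)) = 7*(2 + k)/(-1 + U))
(-66 + K(-10, 0))*(-68) = (-66 + 7*(2 - 10)/(-1 + 0))*(-68) = (-66 + 7*(-8)/(-1))*(-68) = (-66 + 7*(-1)*(-8))*(-68) = (-66 + 56)*(-68) = -10*(-68) = 680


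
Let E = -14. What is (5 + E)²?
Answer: 81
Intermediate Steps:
(5 + E)² = (5 - 14)² = (-9)² = 81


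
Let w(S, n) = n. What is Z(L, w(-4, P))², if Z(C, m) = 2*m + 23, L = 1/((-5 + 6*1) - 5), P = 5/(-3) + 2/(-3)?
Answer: 3025/9 ≈ 336.11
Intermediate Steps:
P = -7/3 (P = 5*(-⅓) + 2*(-⅓) = -5/3 - ⅔ = -7/3 ≈ -2.3333)
L = -¼ (L = 1/((-5 + 6) - 5) = 1/(1 - 5) = 1/(-4) = -¼ ≈ -0.25000)
Z(C, m) = 23 + 2*m
Z(L, w(-4, P))² = (23 + 2*(-7/3))² = (23 - 14/3)² = (55/3)² = 3025/9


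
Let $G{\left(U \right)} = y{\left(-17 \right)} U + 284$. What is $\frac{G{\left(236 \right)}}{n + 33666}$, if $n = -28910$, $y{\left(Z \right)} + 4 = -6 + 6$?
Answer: $- \frac{165}{1189} \approx -0.13877$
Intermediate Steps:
$y{\left(Z \right)} = -4$ ($y{\left(Z \right)} = -4 + \left(-6 + 6\right) = -4 + 0 = -4$)
$G{\left(U \right)} = 284 - 4 U$ ($G{\left(U \right)} = - 4 U + 284 = 284 - 4 U$)
$\frac{G{\left(236 \right)}}{n + 33666} = \frac{284 - 944}{-28910 + 33666} = \frac{284 - 944}{4756} = \left(-660\right) \frac{1}{4756} = - \frac{165}{1189}$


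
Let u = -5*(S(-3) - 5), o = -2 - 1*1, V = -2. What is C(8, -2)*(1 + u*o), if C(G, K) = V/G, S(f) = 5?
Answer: -¼ ≈ -0.25000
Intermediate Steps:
o = -3 (o = -2 - 1 = -3)
C(G, K) = -2/G
u = 0 (u = -5*(5 - 5) = -5*0 = 0)
C(8, -2)*(1 + u*o) = (-2/8)*(1 + 0*(-3)) = (-2*⅛)*(1 + 0) = -¼*1 = -¼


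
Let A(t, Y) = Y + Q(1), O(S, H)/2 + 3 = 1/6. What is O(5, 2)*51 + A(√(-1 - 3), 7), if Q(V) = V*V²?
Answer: -281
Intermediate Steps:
Q(V) = V³
O(S, H) = -17/3 (O(S, H) = -6 + 2/6 = -6 + 2*(⅙) = -6 + ⅓ = -17/3)
A(t, Y) = 1 + Y (A(t, Y) = Y + 1³ = Y + 1 = 1 + Y)
O(5, 2)*51 + A(√(-1 - 3), 7) = -17/3*51 + (1 + 7) = -289 + 8 = -281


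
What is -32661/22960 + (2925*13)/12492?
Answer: 12918133/7967120 ≈ 1.6214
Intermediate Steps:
-32661/22960 + (2925*13)/12492 = -32661*1/22960 + 38025*(1/12492) = -32661/22960 + 4225/1388 = 12918133/7967120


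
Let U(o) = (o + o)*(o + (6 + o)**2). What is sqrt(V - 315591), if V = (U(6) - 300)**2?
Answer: sqrt(1934409) ≈ 1390.8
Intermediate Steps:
U(o) = 2*o*(o + (6 + o)**2) (U(o) = (2*o)*(o + (6 + o)**2) = 2*o*(o + (6 + o)**2))
V = 2250000 (V = (2*6*(6 + (6 + 6)**2) - 300)**2 = (2*6*(6 + 12**2) - 300)**2 = (2*6*(6 + 144) - 300)**2 = (2*6*150 - 300)**2 = (1800 - 300)**2 = 1500**2 = 2250000)
sqrt(V - 315591) = sqrt(2250000 - 315591) = sqrt(1934409)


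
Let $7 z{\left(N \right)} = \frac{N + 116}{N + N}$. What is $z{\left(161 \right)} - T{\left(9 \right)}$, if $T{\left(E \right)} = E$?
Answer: $- \frac{20009}{2254} \approx -8.8771$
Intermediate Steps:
$z{\left(N \right)} = \frac{116 + N}{14 N}$ ($z{\left(N \right)} = \frac{\left(N + 116\right) \frac{1}{N + N}}{7} = \frac{\left(116 + N\right) \frac{1}{2 N}}{7} = \frac{\frac{1}{2} \frac{1}{N} \left(116 + N\right)}{7} = \frac{116 + N}{14 N}$)
$z{\left(161 \right)} - T{\left(9 \right)} = \frac{116 + 161}{14 \cdot 161} - 9 = \frac{1}{14} \cdot \frac{1}{161} \cdot 277 - 9 = \frac{277}{2254} - 9 = - \frac{20009}{2254}$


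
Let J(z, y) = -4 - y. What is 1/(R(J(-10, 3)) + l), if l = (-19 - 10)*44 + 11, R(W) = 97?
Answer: -1/1168 ≈ -0.00085616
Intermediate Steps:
l = -1265 (l = -29*44 + 11 = -1276 + 11 = -1265)
1/(R(J(-10, 3)) + l) = 1/(97 - 1265) = 1/(-1168) = -1/1168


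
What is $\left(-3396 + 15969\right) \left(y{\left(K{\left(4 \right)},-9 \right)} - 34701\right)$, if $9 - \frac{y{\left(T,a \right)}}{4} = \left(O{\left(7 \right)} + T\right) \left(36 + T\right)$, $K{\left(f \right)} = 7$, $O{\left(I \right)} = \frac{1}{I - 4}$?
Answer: $-451701789$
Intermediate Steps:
$O{\left(I \right)} = \frac{1}{-4 + I}$
$y{\left(T,a \right)} = 36 - 4 \left(36 + T\right) \left(\frac{1}{3} + T\right)$ ($y{\left(T,a \right)} = 36 - 4 \left(\frac{1}{-4 + 7} + T\right) \left(36 + T\right) = 36 - 4 \left(\frac{1}{3} + T\right) \left(36 + T\right) = 36 - 4 \left(36 + T\right) \left(\frac{1}{3} + T\right)$)
$\left(-3396 + 15969\right) \left(y{\left(K{\left(4 \right)},-9 \right)} - 34701\right) = \left(-3396 + 15969\right) \left(\left(-12 - 4 \cdot 7^{2} - \frac{3052}{3}\right) - 34701\right) = 12573 \left(\left(-12 - 196 - \frac{3052}{3}\right) - 34701\right) = 12573 \left(- \frac{3676}{3} - 34701\right) = 12573 \left(- \frac{107779}{3}\right) = -451701789$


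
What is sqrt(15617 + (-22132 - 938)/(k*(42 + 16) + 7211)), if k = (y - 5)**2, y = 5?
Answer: sqrt(811894544687)/7211 ≈ 124.96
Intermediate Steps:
k = 0 (k = (5 - 5)**2 = 0**2 = 0)
sqrt(15617 + (-22132 - 938)/(k*(42 + 16) + 7211)) = sqrt(15617 + (-22132 - 938)/(0*(42 + 16) + 7211)) = sqrt(15617 - 23070/(0*58 + 7211)) = sqrt(15617 - 23070/(0 + 7211)) = sqrt(15617 - 23070/7211) = sqrt(112591117/7211) = sqrt(811894544687)/7211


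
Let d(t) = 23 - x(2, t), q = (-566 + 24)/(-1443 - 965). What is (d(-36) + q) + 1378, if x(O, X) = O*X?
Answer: 1773763/1204 ≈ 1473.2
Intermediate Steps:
q = 271/1204 (q = -542/(-2408) = -542*(-1/2408) = 271/1204 ≈ 0.22508)
d(t) = 23 - 2*t
(d(-36) + q) + 1378 = ((23 - 2*(-36)) + 271/1204) + 1378 = ((23 + 72) + 271/1204) + 1378 = (95 + 271/1204) + 1378 = 114651/1204 + 1378 = 1773763/1204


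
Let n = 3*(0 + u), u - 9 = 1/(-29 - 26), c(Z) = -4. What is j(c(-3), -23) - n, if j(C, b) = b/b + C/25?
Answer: -7179/275 ≈ -26.105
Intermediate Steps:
u = 494/55 (u = 9 + 1/(-29 - 26) = 9 + 1/(-55) = 9 - 1/55 = 494/55 ≈ 8.9818)
j(C, b) = 1 + C/25 (j(C, b) = 1 + C*(1/25) = 1 + C/25)
n = 1482/55 (n = 3*(0 + 494/55) = 3*(494/55) = 1482/55 ≈ 26.945)
j(c(-3), -23) - n = (1 + (1/25)*(-4)) - 1*1482/55 = (1 - 4/25) - 1482/55 = 21/25 - 1482/55 = -7179/275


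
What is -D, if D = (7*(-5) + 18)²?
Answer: -289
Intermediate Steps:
D = 289 (D = (-35 + 18)² = (-17)² = 289)
-D = -1*289 = -289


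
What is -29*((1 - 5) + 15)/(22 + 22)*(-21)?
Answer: 609/4 ≈ 152.25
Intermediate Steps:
-29*((1 - 5) + 15)/(22 + 22)*(-21) = -29*(-4 + 15)/44*(-21) = -319/44*(-21) = -29*¼*(-21) = -29/4*(-21) = 609/4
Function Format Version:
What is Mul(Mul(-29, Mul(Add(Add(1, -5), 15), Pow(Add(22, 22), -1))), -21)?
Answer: Rational(609, 4) ≈ 152.25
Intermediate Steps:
Mul(Mul(-29, Mul(Add(Add(1, -5), 15), Pow(Add(22, 22), -1))), -21) = Mul(Mul(-29, Mul(Add(-4, 15), Pow(44, -1))), -21) = Mul(Mul(-29, Mul(11, Rational(1, 44))), -21) = Mul(Mul(-29, Rational(1, 4)), -21) = Mul(Rational(-29, 4), -21) = Rational(609, 4)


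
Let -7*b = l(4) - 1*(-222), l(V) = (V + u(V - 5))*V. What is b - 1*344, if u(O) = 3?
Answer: -2658/7 ≈ -379.71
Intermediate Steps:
l(V) = V*(3 + V) (l(V) = (V + 3)*V = (3 + V)*V = V*(3 + V))
b = -250/7 (b = -(4*(3 + 4) - 1*(-222))/7 = -(4*7 + 222)/7 = -(28 + 222)/7 = -1/7*250 = -250/7 ≈ -35.714)
b - 1*344 = -250/7 - 1*344 = -250/7 - 344 = -2658/7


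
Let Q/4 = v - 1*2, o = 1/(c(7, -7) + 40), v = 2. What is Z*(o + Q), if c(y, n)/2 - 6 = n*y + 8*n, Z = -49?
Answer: 49/158 ≈ 0.31013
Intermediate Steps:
c(y, n) = 12 + 16*n + 2*n*y (c(y, n) = 12 + 2*(n*y + 8*n) = 12 + 2*(8*n + n*y) = 12 + (16*n + 2*n*y) = 12 + 16*n + 2*n*y)
o = -1/158 (o = 1/((12 + 16*(-7) + 2*(-7)*7) + 40) = 1/((12 - 112 - 98) + 40) = 1/(-198 + 40) = 1/(-158) = -1/158 ≈ -0.0063291)
Q = 0 (Q = 4*(2 - 1*2) = 4*(2 - 2) = 4*0 = 0)
Z*(o + Q) = -49*(-1/158 + 0) = -49*(-1/158) = 49/158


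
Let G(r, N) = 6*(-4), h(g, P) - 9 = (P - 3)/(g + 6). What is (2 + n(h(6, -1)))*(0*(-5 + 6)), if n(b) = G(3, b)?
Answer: 0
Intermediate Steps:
h(g, P) = 9 + (-3 + P)/(6 + g) (h(g, P) = 9 + (P - 3)/(g + 6) = 9 + (-3 + P)/(6 + g))
G(r, N) = -24
n(b) = -24
(2 + n(h(6, -1)))*(0*(-5 + 6)) = (2 - 24)*(0*(-5 + 6)) = -0 = -22*0 = 0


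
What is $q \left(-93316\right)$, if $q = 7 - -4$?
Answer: $-1026476$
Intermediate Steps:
$q = 11$ ($q = 7 + 4 = 11$)
$q \left(-93316\right) = 11 \left(-93316\right) = -1026476$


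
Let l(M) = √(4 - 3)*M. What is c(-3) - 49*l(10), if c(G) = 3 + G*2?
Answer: -493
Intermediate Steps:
c(G) = 3 + 2*G
l(M) = M (l(M) = √1*M = 1*M = M)
c(-3) - 49*l(10) = (3 + 2*(-3)) - 49*10 = (3 - 6) - 490 = -3 - 490 = -493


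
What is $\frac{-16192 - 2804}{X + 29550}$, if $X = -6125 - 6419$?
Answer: $- \frac{9498}{8503} \approx -1.117$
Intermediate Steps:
$X = -12544$ ($X = -6125 - 6419 = -12544$)
$\frac{-16192 - 2804}{X + 29550} = \frac{-16192 - 2804}{-12544 + 29550} = - \frac{18996}{17006} = \left(-18996\right) \frac{1}{17006} = - \frac{9498}{8503}$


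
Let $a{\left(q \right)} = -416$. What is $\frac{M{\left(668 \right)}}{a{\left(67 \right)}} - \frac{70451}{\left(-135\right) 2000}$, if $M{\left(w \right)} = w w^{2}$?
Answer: $- \frac{2515029104137}{3510000} \approx -7.1653 \cdot 10^{5}$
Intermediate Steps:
$M{\left(w \right)} = w^{3}$
$\frac{M{\left(668 \right)}}{a{\left(67 \right)}} - \frac{70451}{\left(-135\right) 2000} = \frac{668^{3}}{-416} - \frac{70451}{\left(-135\right) 2000} = 298077632 \left(- \frac{1}{416}\right) - \frac{70451}{-270000} = - \frac{9314926}{13} - - \frac{70451}{270000} = - \frac{9314926}{13} + \frac{70451}{270000} = - \frac{2515029104137}{3510000}$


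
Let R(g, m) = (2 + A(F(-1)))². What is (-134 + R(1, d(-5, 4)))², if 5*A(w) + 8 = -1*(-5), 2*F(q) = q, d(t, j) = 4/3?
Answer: 10896601/625 ≈ 17435.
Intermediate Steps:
d(t, j) = 4/3 (d(t, j) = 4*(⅓) = 4/3)
F(q) = q/2
A(w) = -⅗ (A(w) = -8/5 + (-1*(-5))/5 = -8/5 + (⅕)*5 = -8/5 + 1 = -⅗)
R(g, m) = 49/25 (R(g, m) = (2 - ⅗)² = (7/5)² = 49/25)
(-134 + R(1, d(-5, 4)))² = (-134 + 49/25)² = (-3301/25)² = 10896601/625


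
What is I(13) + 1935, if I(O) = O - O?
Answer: 1935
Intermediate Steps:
I(O) = 0
I(13) + 1935 = 0 + 1935 = 1935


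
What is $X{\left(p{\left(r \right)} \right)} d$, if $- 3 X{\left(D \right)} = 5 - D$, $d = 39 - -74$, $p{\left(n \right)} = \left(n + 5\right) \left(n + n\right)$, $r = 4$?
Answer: $\frac{7571}{3} \approx 2523.7$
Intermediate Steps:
$p{\left(n \right)} = 2 n \left(5 + n\right)$ ($p{\left(n \right)} = \left(5 + n\right) 2 n = 2 n \left(5 + n\right)$)
$d = 113$ ($d = 39 + 74 = 113$)
$X{\left(D \right)} = - \frac{5}{3} + \frac{D}{3}$ ($X{\left(D \right)} = - \frac{5 - D}{3} = - \frac{5}{3} + \frac{D}{3}$)
$X{\left(p{\left(r \right)} \right)} d = \left(- \frac{5}{3} + \frac{2 \cdot 4 \left(5 + 4\right)}{3}\right) 113 = \left(- \frac{5}{3} + \frac{2 \cdot 4 \cdot 9}{3}\right) 113 = \left(- \frac{5}{3} + \frac{1}{3} \cdot 72\right) 113 = \left(- \frac{5}{3} + 24\right) 113 = \frac{67}{3} \cdot 113 = \frac{7571}{3}$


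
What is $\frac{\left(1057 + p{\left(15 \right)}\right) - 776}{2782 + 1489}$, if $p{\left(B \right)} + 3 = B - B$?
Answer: $\frac{278}{4271} \approx 0.06509$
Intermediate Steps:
$p{\left(B \right)} = -3$ ($p{\left(B \right)} = -3 + \left(B - B\right) = -3 + 0 = -3$)
$\frac{\left(1057 + p{\left(15 \right)}\right) - 776}{2782 + 1489} = \frac{\left(1057 - 3\right) - 776}{2782 + 1489} = \frac{1054 - 776}{4271} = 278 \cdot \frac{1}{4271} = \frac{278}{4271}$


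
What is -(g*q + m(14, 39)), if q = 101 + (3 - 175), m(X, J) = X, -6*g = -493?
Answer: 34919/6 ≈ 5819.8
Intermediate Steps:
g = 493/6 (g = -⅙*(-493) = 493/6 ≈ 82.167)
q = -71 (q = 101 - 172 = -71)
-(g*q + m(14, 39)) = -((493/6)*(-71) + 14) = -(-35003/6 + 14) = -1*(-34919/6) = 34919/6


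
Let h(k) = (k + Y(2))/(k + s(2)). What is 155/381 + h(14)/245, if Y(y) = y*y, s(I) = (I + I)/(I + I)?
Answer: 192161/466725 ≈ 0.41172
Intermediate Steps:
s(I) = 1 (s(I) = (2*I)/((2*I)) = (2*I)*(1/(2*I)) = 1)
Y(y) = y**2
h(k) = (4 + k)/(1 + k) (h(k) = (k + 2**2)/(k + 1) = (k + 4)/(1 + k) = (4 + k)/(1 + k))
155/381 + h(14)/245 = 155/381 + ((4 + 14)/(1 + 14))/245 = 155*(1/381) + (18/15)*(1/245) = 155/381 + ((1/15)*18)*(1/245) = 155/381 + (6/5)*(1/245) = 155/381 + 6/1225 = 192161/466725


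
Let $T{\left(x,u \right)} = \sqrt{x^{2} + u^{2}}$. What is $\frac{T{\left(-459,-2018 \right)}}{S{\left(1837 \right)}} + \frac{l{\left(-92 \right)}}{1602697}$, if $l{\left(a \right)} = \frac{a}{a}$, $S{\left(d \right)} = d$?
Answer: $\frac{1}{1602697} + \frac{\sqrt{4283005}}{1837} \approx 1.1266$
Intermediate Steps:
$l{\left(a \right)} = 1$
$T{\left(x,u \right)} = \sqrt{u^{2} + x^{2}}$
$\frac{T{\left(-459,-2018 \right)}}{S{\left(1837 \right)}} + \frac{l{\left(-92 \right)}}{1602697} = \frac{\sqrt{\left(-2018\right)^{2} + \left(-459\right)^{2}}}{1837} + 1 \cdot \frac{1}{1602697} = \sqrt{4072324 + 210681} \cdot \frac{1}{1837} + 1 \cdot \frac{1}{1602697} = \sqrt{4283005} \cdot \frac{1}{1837} + \frac{1}{1602697} = \frac{\sqrt{4283005}}{1837} + \frac{1}{1602697} = \frac{1}{1602697} + \frac{\sqrt{4283005}}{1837}$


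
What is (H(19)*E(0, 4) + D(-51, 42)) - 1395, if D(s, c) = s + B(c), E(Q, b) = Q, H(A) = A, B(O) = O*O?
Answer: 318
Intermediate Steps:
B(O) = O**2
D(s, c) = s + c**2
(H(19)*E(0, 4) + D(-51, 42)) - 1395 = (19*0 + (-51 + 42**2)) - 1395 = (0 + (-51 + 1764)) - 1395 = (0 + 1713) - 1395 = 1713 - 1395 = 318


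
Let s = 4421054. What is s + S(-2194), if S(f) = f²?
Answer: 9234690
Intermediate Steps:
s + S(-2194) = 4421054 + (-2194)² = 4421054 + 4813636 = 9234690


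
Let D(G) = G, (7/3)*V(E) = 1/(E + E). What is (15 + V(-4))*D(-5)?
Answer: -4185/56 ≈ -74.732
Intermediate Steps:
V(E) = 3/(14*E) (V(E) = 3/(7*(E + E)) = 3/(7*((2*E))) = 3*(1/(2*E))/7 = 3/(14*E))
(15 + V(-4))*D(-5) = (15 + (3/14)/(-4))*(-5) = (15 + (3/14)*(-¼))*(-5) = (15 - 3/56)*(-5) = (837/56)*(-5) = -4185/56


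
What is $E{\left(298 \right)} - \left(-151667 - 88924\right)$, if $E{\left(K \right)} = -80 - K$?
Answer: $240213$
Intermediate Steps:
$E{\left(298 \right)} - \left(-151667 - 88924\right) = \left(-80 - 298\right) - \left(-151667 - 88924\right) = -378 - -240591 = -378 + 240591 = 240213$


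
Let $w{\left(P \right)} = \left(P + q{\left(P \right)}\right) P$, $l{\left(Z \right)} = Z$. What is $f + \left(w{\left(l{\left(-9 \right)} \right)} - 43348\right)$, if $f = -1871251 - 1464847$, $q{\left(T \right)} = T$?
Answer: $-3379284$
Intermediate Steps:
$f = -3336098$
$w{\left(P \right)} = 2 P^{2}$ ($w{\left(P \right)} = \left(P + P\right) P = 2 P P = 2 P^{2}$)
$f + \left(w{\left(l{\left(-9 \right)} \right)} - 43348\right) = -3336098 + \left(2 \left(-9\right)^{2} - 43348\right) = -3336098 + \left(2 \cdot 81 - 43348\right) = -3336098 + \left(162 - 43348\right) = -3336098 - 43186 = -3379284$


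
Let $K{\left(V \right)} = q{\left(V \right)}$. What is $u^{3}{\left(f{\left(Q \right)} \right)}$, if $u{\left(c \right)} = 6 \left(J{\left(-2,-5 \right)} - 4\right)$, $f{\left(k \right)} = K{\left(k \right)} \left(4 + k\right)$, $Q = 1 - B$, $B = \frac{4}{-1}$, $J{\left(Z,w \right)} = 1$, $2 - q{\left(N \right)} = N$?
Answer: $-5832$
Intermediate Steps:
$q{\left(N \right)} = 2 - N$
$B = -4$ ($B = 4 \left(-1\right) = -4$)
$K{\left(V \right)} = 2 - V$
$Q = 5$ ($Q = 1 - -4 = 1 + 4 = 5$)
$f{\left(k \right)} = \left(2 - k\right) \left(4 + k\right)$
$u{\left(c \right)} = -18$ ($u{\left(c \right)} = 6 \left(1 - 4\right) = 6 \left(-3\right) = -18$)
$u^{3}{\left(f{\left(Q \right)} \right)} = \left(-18\right)^{3} = -5832$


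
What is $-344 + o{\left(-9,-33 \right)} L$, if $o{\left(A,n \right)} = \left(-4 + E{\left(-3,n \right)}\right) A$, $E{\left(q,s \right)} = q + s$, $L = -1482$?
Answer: $-533864$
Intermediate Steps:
$o{\left(A,n \right)} = A \left(-7 + n\right)$ ($o{\left(A,n \right)} = \left(-4 + \left(-3 + n\right)\right) A = \left(-7 + n\right) A = A \left(-7 + n\right)$)
$-344 + o{\left(-9,-33 \right)} L = -344 + - 9 \left(-7 - 33\right) \left(-1482\right) = -344 + \left(-9\right) \left(-40\right) \left(-1482\right) = -344 + 360 \left(-1482\right) = -344 - 533520 = -533864$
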